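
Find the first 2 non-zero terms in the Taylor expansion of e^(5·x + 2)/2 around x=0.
5·x·e^(2)/2 + e^(2)/2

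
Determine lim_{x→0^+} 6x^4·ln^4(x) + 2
The product is a 0·∞ indeterminate form at x → 0⁺.
Rewrite the product as 6·ln^4(x) / x^(-4) and apply L'Hôpital, or use the standard hierarchy x^(-4) ≫ |ln x|^4 as x → 0⁺.
The indeterminate product → 0, so the limit = 2.

Final answer: 2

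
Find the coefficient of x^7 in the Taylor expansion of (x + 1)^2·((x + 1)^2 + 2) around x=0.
Expand to order 7: (x + 1)^2·((x + 1)^2 + 2) = x^4 + 4·x^3 + 8·x^2 + 8·x + 3 + O(x^8).
The coefficient of x^7 is 0.

Final answer: 0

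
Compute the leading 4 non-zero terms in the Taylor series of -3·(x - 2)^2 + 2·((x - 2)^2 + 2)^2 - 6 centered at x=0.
-16·x^3 + 53·x^2 - 84·x + 54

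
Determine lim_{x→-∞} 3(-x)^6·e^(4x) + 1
The product is a 0·∞ indeterminate form at x → -∞.
Rewrite the product as 3(-x)^6 / e^(-4x) (an ∞/∞ form) and apply L'Hôpital, or use the standard hierarchy e^(4|x|) ≫ |(-x)^6| as x → -∞.
The indeterminate product → 0, so the limit = 1.

Final answer: 1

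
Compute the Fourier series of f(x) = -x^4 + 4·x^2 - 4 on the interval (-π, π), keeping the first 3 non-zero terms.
(-64 + 8·π^2)·cos(x) + (7 - 2·π^2)·cos(2·x) - π^4/5 - 4 + 4·π^2/3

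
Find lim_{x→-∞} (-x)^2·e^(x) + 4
The product is a 0·∞ indeterminate form at x → -∞.
Rewrite the product as (-x)^2 / e^(-x) (an ∞/∞ form) and apply L'Hôpital, or use the standard hierarchy e^(|x|) ≫ |(-x)^2| as x → -∞.
The indeterminate product → 0, so the limit = 4.

Final answer: 4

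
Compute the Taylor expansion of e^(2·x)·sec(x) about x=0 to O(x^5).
15·x^4/8 + 7·x^3/3 + 5·x^2/2 + 2·x + 1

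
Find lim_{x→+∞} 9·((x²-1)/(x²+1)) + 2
Evaluate the dominant behaviour as x → +∞; each term tends to a finite value or vanishes.
Limit = 11.

Final answer: 11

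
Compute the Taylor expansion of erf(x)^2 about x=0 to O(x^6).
-8·x^4/(3·π) + 4·x^2/π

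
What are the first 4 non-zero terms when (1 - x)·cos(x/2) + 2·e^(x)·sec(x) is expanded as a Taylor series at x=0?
35·x^3/24 + 15·x^2/8 + x + 3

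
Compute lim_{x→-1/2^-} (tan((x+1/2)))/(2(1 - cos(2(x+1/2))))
Both numerator and denominator → 0 as x → -1/2^-; this is a 0/0 indeterminate form.
Expand each to leading order near x = -1/2: numerator ~ (x + 1/2), denominator ~ 4·(x + 1/2)^2.
The limit of the ratio is -∞.

Final answer: -∞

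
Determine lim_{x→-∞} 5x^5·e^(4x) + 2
The product is a 0·∞ indeterminate form at x → -∞.
Rewrite the product as 5x^5 / e^(-4x) (an ∞/∞ form) and apply L'Hôpital, or use the standard hierarchy e^(4|x|) ≫ |x^5| as x → -∞.
The indeterminate product → 0, so the limit = 2.

Final answer: 2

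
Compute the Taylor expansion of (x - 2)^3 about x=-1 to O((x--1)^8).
-27 + 27·(x + 1) - 9·(x + 1)^2 + (x + 1)^3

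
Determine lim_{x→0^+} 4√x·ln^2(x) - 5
The product is a 0·∞ indeterminate form at x → 0⁺.
Rewrite the product as 4·ln^2(x) / x^(-1/2) and apply L'Hôpital, or use the standard hierarchy x^(-1/2) ≫ |ln x|^2 as x → 0⁺.
The indeterminate product → 0, so the limit = -5.

Final answer: -5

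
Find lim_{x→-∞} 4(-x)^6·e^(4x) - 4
The product is a 0·∞ indeterminate form at x → -∞.
Rewrite the product as 4(-x)^6 / e^(-4x) (an ∞/∞ form) and apply L'Hôpital, or use the standard hierarchy e^(4|x|) ≫ |(-x)^6| as x → -∞.
The indeterminate product → 0, so the limit = -4.

Final answer: -4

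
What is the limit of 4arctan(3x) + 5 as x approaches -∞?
Evaluate the dominant behaviour as x → -∞; each term tends to a finite value or vanishes.
Limit = 5 - 2·π.

Final answer: 5 - 2·π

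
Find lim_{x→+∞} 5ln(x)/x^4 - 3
The quotient is an ∞/∞ indeterminate form as x → +∞.
The polynomial denominator x^4 dominates the logarithmic numerator (any positive power of x ≫ ln(x) as x → ∞), so the quotient → 0.
Adding the constant: 0 - 3 = -3. Limit = -3.

Final answer: -3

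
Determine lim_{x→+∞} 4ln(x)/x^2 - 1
The quotient is an ∞/∞ indeterminate form as x → +∞.
The polynomial denominator x^2 dominates the logarithmic numerator (any positive power of x ≫ ln(x) as x → ∞), so the quotient → 0.
Adding the constant: 0 - 1 = -1. Limit = -1.

Final answer: -1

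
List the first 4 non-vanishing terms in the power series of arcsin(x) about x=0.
5·x^7/112 + 3·x^5/40 + x^3/6 + x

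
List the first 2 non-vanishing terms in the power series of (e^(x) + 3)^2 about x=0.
8·x + 16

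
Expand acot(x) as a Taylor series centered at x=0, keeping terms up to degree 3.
x^3/3 - x + π/2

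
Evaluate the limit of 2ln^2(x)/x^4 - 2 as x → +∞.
The quotient is an ∞/∞ indeterminate form as x → +∞.
The polynomial denominator x^4 dominates the logarithmic numerator (any positive power of x ≫ ln^2(x) as x → ∞), so the quotient → 0.
Adding the constant: 0 - 2 = -2. Limit = -2.

Final answer: -2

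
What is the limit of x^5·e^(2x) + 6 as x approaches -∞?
The product is a 0·∞ indeterminate form at x → -∞.
Rewrite the product as x^5 / e^(-2x) (an ∞/∞ form) and apply L'Hôpital, or use the standard hierarchy e^(2|x|) ≫ |x^5| as x → -∞.
The indeterminate product → 0, so the limit = 6.

Final answer: 6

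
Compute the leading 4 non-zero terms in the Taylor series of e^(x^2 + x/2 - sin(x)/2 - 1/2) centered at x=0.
x^4·e^(-1/2)/2 + x^3·e^(-1/2)/12 + x^2·e^(-1/2) + e^(-1/2)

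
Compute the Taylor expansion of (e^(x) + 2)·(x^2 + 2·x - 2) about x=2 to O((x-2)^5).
12 + 6·e^(2) + (12 + 12·e^(2))·(x - 2) + (2 + 10·e^(2))·(x - 2)^2 + 5·e^(2)·(x - 2)^3 + 7·e^(2)·(x - 2)^4/4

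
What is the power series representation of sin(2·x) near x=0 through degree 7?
-8·x^7/315 + 4·x^5/15 - 4·x^3/3 + 2·x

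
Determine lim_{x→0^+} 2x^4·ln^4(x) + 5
The product is a 0·∞ indeterminate form at x → 0⁺.
Rewrite the product as 2·ln^4(x) / x^(-4) and apply L'Hôpital, or use the standard hierarchy x^(-4) ≫ |ln x|^4 as x → 0⁺.
The indeterminate product → 0, so the limit = 5.

Final answer: 5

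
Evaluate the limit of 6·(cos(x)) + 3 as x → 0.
Direct substitution at x = 0 gives 9.

Final answer: 9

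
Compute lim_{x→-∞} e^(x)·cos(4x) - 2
Evaluate the dominant behaviour as x → -∞; each term tends to a finite value or vanishes.
Limit = -2.

Final answer: -2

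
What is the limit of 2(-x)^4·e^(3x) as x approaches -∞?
This is a 0·∞ indeterminate form at x → -∞.
Rewrite the product as 2(-x)^4 / e^(-3x) (an ∞/∞ form) and apply L'Hôpital, or use the standard hierarchy e^(3|x|) ≫ |(-x)^4| as x → -∞.
The indeterminate product → 0, so the limit = 0.

Final answer: 0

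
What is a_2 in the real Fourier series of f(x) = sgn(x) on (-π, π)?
a_2 = (1/π) ∫_{-π}^{π} f(x)·cos(2x) dx.
Evaluate the integral (use parity and integration by parts as needed): a_2 = 0.

Final answer: 0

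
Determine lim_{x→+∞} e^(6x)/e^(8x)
This is an ∞/∞ indeterminate form as x → +∞.
Rewrite e^(6x)/e^(8x) = e^((6−8)x) = e^(-2x); the exponent coefficient is -2 < 0 so e^(-2x) → 0.
Limit = 0.

Final answer: 0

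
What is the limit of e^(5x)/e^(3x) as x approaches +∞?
This is an ∞/∞ indeterminate form as x → +∞.
Rewrite e^(5x)/e^(3x) = e^((5−3)x) = e^(2x); the exponent coefficient is 2 > 0 so e^(2x) → ∞.
Limit = ∞.

Final answer: ∞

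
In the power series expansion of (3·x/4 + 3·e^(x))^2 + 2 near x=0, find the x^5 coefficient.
Expand to order 5: (3·x/4 + 3·e^(x))^2 + 2 = 207·x^5/80 + 27·x^4/4 + 57·x^3/4 + 369·x^2/16 + 45·x/2 + 11 + O(x^6).
The coefficient of x^5 is 207/80.

Final answer: 207/80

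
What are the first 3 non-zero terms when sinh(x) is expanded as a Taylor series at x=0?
x^5/120 + x^3/6 + x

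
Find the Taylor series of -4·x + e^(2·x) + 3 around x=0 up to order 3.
4·x^3/3 + 2·x^2 - 2·x + 4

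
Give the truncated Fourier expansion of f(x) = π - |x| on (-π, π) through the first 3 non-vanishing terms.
4·cos(x)/π + 4·cos(3·x)/(9·π) + π/2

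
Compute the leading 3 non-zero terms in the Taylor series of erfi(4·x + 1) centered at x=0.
32·e·x^2/√(π) + 8·e·x/√(π) + erfi(1)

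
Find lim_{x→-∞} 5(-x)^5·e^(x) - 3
The product is a 0·∞ indeterminate form at x → -∞.
Rewrite the product as 5(-x)^5 / e^(-x) (an ∞/∞ form) and apply L'Hôpital, or use the standard hierarchy e^(|x|) ≫ |(-x)^5| as x → -∞.
The indeterminate product → 0, so the limit = -3.

Final answer: -3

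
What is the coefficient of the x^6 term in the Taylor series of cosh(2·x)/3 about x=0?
Expand to order 6: cosh(2·x)/3 = 4·x^6/135 + 2·x^4/9 + 2·x^2/3 + 1/3 + O(x^7).
The coefficient of x^6 is 4/135.

Final answer: 4/135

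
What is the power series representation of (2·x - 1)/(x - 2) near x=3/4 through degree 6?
-2/5 - 48·(x - 3/4)/25 - 192·(x - 3/4)^2/125 - 768·(x - 3/4)^3/625 - 3072·(x - 3/4)^4/3125 - 12288·(x - 3/4)^5/15625 - 49152·(x - 3/4)^6/78125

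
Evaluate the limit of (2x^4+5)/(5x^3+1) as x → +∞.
This is an ∞/∞ indeterminate form as x → +∞.
Divide numerator and denominator by x^4 and let the lower-order terms vanish; the numerator's degree 4 exceeds the denominator's degree 3, so the quotient diverges.
Limit = ∞.

Final answer: ∞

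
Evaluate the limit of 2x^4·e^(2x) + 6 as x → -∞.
The product is a 0·∞ indeterminate form at x → -∞.
Rewrite the product as 2x^4 / e^(-2x) (an ∞/∞ form) and apply L'Hôpital, or use the standard hierarchy e^(2|x|) ≫ |x^4| as x → -∞.
The indeterminate product → 0, so the limit = 6.

Final answer: 6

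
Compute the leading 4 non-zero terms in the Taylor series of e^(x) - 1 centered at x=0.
x^4/24 + x^3/6 + x^2/2 + x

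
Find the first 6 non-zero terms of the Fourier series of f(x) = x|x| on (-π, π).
(-8 + 2·π^2)·sin(x)/π - π·sin(2·x) + (-8 + 18·π^2)·sin(3·x)/(27·π) - π·sin(4·x)/2 + (-8 + 50·π^2)·sin(5·x)/(125·π) - π·sin(6·x)/3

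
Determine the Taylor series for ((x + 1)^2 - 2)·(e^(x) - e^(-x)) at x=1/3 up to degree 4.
(2 - 2·e^(2/3))·e^(-1/3)/9 + (-26 + 22·e^(2/3))·e^(-1/3)·(x - 1/3)/9 + (16 + 32·e^(2/3))·e^(-1/3)·(x - 1/3)^2/9 + (-10 + 62·e^(2/3))·e^(-1/3)·(x - 1/3)^3/27 + (-5 + 101·e^(2/3))·e^(-1/3)·(x - 1/3)^4/108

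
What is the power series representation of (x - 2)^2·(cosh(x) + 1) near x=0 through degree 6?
17·x^6/360 - x^5/6 + 2·x^4/3 - 2·x^3 + 4·x^2 - 8·x + 8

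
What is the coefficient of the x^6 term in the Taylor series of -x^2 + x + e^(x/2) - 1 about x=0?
Expand to order 6: -x^2 + x + e^(x/2) - 1 = x^6/46080 + x^5/3840 + x^4/384 + x^3/48 - 7·x^2/8 + 3·x/2 + O(x^7).
The coefficient of x^6 is 1/46080.

Final answer: 1/46080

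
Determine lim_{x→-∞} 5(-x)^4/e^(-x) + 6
The quotient is an ∞/∞ indeterminate form as x → -∞.
Compare growth rates of the dominant terms (exponentials ≫ polynomials ≫ logarithms), or apply L'Hôpital's rule; the quotient → 0.
Adding the constant: 0 + 6 = 6. Limit = 6.

Final answer: 6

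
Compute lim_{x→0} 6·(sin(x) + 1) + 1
Direct substitution at x = 0 gives 7.

Final answer: 7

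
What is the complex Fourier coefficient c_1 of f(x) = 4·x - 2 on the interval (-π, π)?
Compute the real Fourier coefficients first: a_1 = 0, b_1 = 8.
Then c_1 = (a_1 − i·b_1)/2 = -4·i.

Final answer: -4·i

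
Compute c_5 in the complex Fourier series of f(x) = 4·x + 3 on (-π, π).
Compute the real Fourier coefficients first: a_5 = 0, b_5 = 8/5.
Then c_5 = (a_5 − i·b_5)/2 = -4·i/5.

Final answer: -4·i/5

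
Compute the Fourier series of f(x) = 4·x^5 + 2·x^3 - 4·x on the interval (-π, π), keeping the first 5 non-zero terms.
(-156·π^2 + 8·π^4 + 928)·sin(x) + (-4·π^4 - 23 + 18·π^2)·sin(2·x) + (-124·π^2/27 + 32/81 + 8·π^4/3)·sin(3·x) + (-2·π^4 + 23/16 + 3·π^2/2)·sin(4·x) + (-12·π^2/25 - 928/625 + 8·π^4/5)·sin(5·x)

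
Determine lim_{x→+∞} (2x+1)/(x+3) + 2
Evaluate the dominant behaviour as x → +∞; each term tends to a finite value or vanishes.
Limit = 4.

Final answer: 4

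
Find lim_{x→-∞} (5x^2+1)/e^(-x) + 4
The quotient is an ∞/∞ indeterminate form as x → -∞.
Compare growth rates of the dominant terms (exponentials ≫ polynomials ≫ logarithms), or apply L'Hôpital's rule; the quotient → 0.
Adding the constant: 0 + 4 = 4. Limit = 4.

Final answer: 4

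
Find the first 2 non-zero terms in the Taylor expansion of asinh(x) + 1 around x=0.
x + 1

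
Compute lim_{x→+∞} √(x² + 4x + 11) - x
This is an ∞ − ∞ indeterminate form.
Multiply and divide by the conjugate √(x²+4x + 11) + x; the x² terms cancel, leaving (4x + 11)/(√(x²+4x + 11)+x) → 4/2 = 2.
Limit = 2.

Final answer: 2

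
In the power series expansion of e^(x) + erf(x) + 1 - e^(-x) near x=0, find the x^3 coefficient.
Expand to order 3: e^(x) + erf(x) + 1 - e^(-x) = x^3·(1/3 - 2/(3·√(π))) + x·(2/√(π) + 2) + 1 + O(x^4).
The coefficient of x^3 is 1/3 - 2/(3·√(π)).

Final answer: 1/3 - 2/(3·√(π))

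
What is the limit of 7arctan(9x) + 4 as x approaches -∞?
Evaluate the dominant behaviour as x → -∞; each term tends to a finite value or vanishes.
Limit = 4 - 7·π/2.

Final answer: 4 - 7·π/2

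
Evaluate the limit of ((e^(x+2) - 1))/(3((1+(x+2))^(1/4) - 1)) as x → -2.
Both numerator and denominator → 0 as x → -2; this is a 0/0 indeterminate form.
Expand each to leading order near x = -2: numerator ~ (x + 2), denominator ~ 3·(x + 2)/4.
The limit of the ratio is 4/3.

Final answer: 4/3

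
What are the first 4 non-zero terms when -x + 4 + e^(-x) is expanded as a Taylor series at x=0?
-x^3/6 + x^2/2 - 2·x + 5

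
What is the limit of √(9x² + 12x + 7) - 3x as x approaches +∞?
As x → +∞: multiply by the conjugate to get (12x+7)/(√(9x²+12x+7)+3x); the denominator ~ 6x, so the limit is 12/6 = 2.
Limit = 2.

Final answer: 2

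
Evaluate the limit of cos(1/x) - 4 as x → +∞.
Evaluate the dominant behaviour as x → +∞; each term tends to a finite value or vanishes.
Limit = -3.

Final answer: -3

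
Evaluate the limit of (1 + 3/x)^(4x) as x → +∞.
As x → +∞: write (1 + 3/x)^(4x) = ((1 + 3/x)^x)^4 → (e^3)^4 = e^12.
Limit = e^(12).

Final answer: e^(12)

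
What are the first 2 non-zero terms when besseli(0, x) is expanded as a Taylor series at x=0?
x^2/4 + 1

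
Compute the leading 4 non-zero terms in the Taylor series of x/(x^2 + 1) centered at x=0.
-x^7 + x^5 - x^3 + x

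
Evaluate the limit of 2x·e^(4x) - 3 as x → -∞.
The product is a 0·∞ indeterminate form at x → -∞.
Rewrite the product as 2x / e^(-4x) (an ∞/∞ form) and apply L'Hôpital, or use the standard hierarchy e^(4|x|) ≫ |x| as x → -∞.
The indeterminate product → 0, so the limit = -3.

Final answer: -3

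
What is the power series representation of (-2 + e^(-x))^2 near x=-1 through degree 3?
-4·e + 4 + e^(2) + (-2·e^(2) + 4·e)·(x + 1) + (-2·e + 2·e^(2))·(x + 1)^2 + (-4·e^(2)/3 + 2·e/3)·(x + 1)^3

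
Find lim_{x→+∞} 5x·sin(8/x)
As x → +∞: let u = 8/x → 0⁺; then 5·x·sin(8/x) = 5·8·sin(u)/u → 5·8·1 = 40.
Limit = 40.

Final answer: 40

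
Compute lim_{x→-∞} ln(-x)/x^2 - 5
The quotient is an ∞/∞ indeterminate form as x → -∞.
Compare growth rates of the dominant terms (exponentials ≫ polynomials ≫ logarithms), or apply L'Hôpital's rule; the quotient → 0.
Adding the constant: 0 - 5 = -5. Limit = -5.

Final answer: -5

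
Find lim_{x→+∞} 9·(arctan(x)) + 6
Evaluate the dominant behaviour as x → +∞; each term tends to a finite value or vanishes.
Limit = 6 + 9·π/2.

Final answer: 6 + 9·π/2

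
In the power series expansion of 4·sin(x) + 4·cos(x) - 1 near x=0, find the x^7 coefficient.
Expand to order 7: 4·sin(x) + 4·cos(x) - 1 = -x^7/1260 - x^6/180 + x^5/30 + x^4/6 - 2·x^3/3 - 2·x^2 + 4·x + 3 + O(x^8).
The coefficient of x^7 is -1/1260.

Final answer: -1/1260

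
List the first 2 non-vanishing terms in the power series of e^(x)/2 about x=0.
x/2 + 1/2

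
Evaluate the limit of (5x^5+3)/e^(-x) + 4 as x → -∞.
The quotient is an ∞/∞ indeterminate form as x → -∞.
Compare growth rates of the dominant terms (exponentials ≫ polynomials ≫ logarithms), or apply L'Hôpital's rule; the quotient → 0.
Adding the constant: 0 + 4 = 4. Limit = 4.

Final answer: 4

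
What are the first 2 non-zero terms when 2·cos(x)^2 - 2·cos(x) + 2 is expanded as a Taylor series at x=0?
2 - x^2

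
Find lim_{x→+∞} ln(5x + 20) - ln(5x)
This is an ∞ − ∞ indeterminate form.
Combine the logarithms: ln(5x+20) − ln(5x) = ln((5x+20)/(5x)) = ln(1 + 20/(5x)) → ln(1) = 0.
Limit = 0.

Final answer: 0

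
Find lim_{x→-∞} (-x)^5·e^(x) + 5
The product is a 0·∞ indeterminate form at x → -∞.
Rewrite the product as (-x)^5 / e^(-x) (an ∞/∞ form) and apply L'Hôpital, or use the standard hierarchy e^(|x|) ≫ |(-x)^5| as x → -∞.
The indeterminate product → 0, so the limit = 5.

Final answer: 5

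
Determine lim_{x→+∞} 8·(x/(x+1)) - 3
Evaluate the dominant behaviour as x → +∞; each term tends to a finite value or vanishes.
Limit = 5.

Final answer: 5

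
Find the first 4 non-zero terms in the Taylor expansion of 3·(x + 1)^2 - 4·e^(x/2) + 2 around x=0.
-x^3/12 + 5·x^2/2 + 4·x + 1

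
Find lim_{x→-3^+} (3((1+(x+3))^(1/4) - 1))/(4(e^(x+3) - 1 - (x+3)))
Both numerator and denominator → 0 as x → -3^+; this is a 0/0 indeterminate form.
Expand each to leading order near x = -3: numerator ~ 3·(x + 3)/4, denominator ~ 2·(x + 3)^2.
The limit of the ratio is ∞.

Final answer: ∞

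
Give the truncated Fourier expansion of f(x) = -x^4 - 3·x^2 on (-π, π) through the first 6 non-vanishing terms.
(-36 + 8·π^2)·cos(x) - 2·π^2·cos(2·x) + (20/27 + 8·π^2/9)·cos(3·x) + (-π^2/2 - 9/16)·cos(4·x) + (252/625 + 8·π^2/25)·cos(5·x) - π^4/5 - π^2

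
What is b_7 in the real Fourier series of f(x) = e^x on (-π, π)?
b_7 = (1/π) ∫_{-π}^{π} f(x)·sin(7x) dx.
Evaluate the integral (use parity and integration by parts as needed): b_7 = (-7 + 7·e^(2·π))·e^(-π)/(50·π).

Final answer: (-7 + 7·e^(2·π))·e^(-π)/(50·π)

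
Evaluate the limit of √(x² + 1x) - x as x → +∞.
This is an ∞ − ∞ indeterminate form.
Multiply and divide by the conjugate √(x²+1x) + x; the x² terms cancel, leaving (1x)/(√(x²+1x)+x) → 1/2.
Limit = 1/2.

Final answer: 1/2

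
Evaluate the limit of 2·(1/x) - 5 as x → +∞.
Evaluate the dominant behaviour as x → +∞; each term tends to a finite value or vanishes.
Limit = -5.

Final answer: -5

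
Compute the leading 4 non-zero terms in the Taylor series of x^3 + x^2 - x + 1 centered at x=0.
x^3 + x^2 - x + 1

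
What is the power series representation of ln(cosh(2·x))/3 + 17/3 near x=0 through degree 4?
-4·x^4/9 + 2·x^2/3 + 17/3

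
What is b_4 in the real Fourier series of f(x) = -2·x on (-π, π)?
b_4 = (1/π) ∫_{-π}^{π} f(x)·sin(4x) dx.
Evaluate the integral (use parity and integration by parts as needed): b_4 = 1.

Final answer: 1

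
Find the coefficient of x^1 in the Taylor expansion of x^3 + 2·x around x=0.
Expand to order 1: x^3 + 2·x = 2·x + O(x^2).
The coefficient of x^1 is 2.

Final answer: 2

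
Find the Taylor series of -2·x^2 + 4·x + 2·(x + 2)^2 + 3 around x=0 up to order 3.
12·x + 11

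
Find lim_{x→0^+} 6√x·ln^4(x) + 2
The product is a 0·∞ indeterminate form at x → 0⁺.
Rewrite the product as 6·ln^4(x) / x^(-1/2) and apply L'Hôpital, or use the standard hierarchy x^(-1/2) ≫ |ln x|^4 as x → 0⁺.
The indeterminate product → 0, so the limit = 2.

Final answer: 2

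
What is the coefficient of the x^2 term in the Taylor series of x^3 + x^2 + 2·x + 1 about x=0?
Expand to order 2: x^3 + x^2 + 2·x + 1 = x^2 + 2·x + 1 + O(x^3).
The coefficient of x^2 is 1.

Final answer: 1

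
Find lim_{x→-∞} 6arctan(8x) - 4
Evaluate the dominant behaviour as x → -∞; each term tends to a finite value or vanishes.
Limit = -3·π - 4.

Final answer: -3·π - 4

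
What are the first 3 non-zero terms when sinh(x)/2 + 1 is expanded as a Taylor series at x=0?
x^3/12 + x/2 + 1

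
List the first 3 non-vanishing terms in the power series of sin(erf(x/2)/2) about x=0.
x^5·(1/(3840·π^(5/2)) + 1/(192·π^(3/2)) + 1/(320·√(π))) + x^3·(-1/(24·√(π)) - 1/(48·π^(3/2))) + x/(2·√(π))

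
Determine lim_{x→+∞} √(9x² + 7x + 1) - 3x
As x → +∞: multiply by the conjugate to get (7x+1)/(√(9x²+7x+1)+3x); the denominator ~ 6x, so the limit is 7/6.
Limit = 7/6.

Final answer: 7/6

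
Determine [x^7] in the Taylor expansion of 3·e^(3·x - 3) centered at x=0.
Expand to order 7: 3·e^(3·x - 3) = 729·x^7·e^(-3)/560 + 243·x^6·e^(-3)/80 + 243·x^5·e^(-3)/40 + 81·x^4·e^(-3)/8 + 27·x^3·e^(-3)/2 + 27·x^2·e^(-3)/2 + 9·x·e^(-3) + 3·e^(-3) + O(x^8).
The coefficient of x^7 is 729·e^(-3)/560.

Final answer: 729·e^(-3)/560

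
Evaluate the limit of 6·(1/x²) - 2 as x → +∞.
Evaluate the dominant behaviour as x → +∞; each term tends to a finite value or vanishes.
Limit = -2.

Final answer: -2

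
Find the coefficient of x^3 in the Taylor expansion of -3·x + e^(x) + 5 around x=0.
Expand to order 3: -3·x + e^(x) + 5 = x^3/6 + x^2/2 - 2·x + 6 + O(x^4).
The coefficient of x^3 is 1/6.

Final answer: 1/6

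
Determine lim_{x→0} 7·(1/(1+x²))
Direct substitution at x = 0 gives 7.

Final answer: 7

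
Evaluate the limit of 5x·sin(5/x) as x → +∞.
As x → +∞: let u = 5/x → 0⁺; then 5·x·sin(5/x) = 5·5·sin(u)/u → 5·5·1 = 25.
Limit = 25.

Final answer: 25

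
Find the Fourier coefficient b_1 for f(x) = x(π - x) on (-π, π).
b_1 = (1/π) ∫_{-π}^{π} f(x)·sin(1x) dx.
Evaluate the integral (use parity and integration by parts as needed): b_1 = 2·π.

Final answer: 2·π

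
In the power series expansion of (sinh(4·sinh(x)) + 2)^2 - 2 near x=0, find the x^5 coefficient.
Expand to order 5: (sinh(4·sinh(x)) + 2)^2 - 2 = 278·x^5/5 + 272·x^4/3 + 136·x^3/3 + 16·x^2 + 16·x + 2 + O(x^6).
The coefficient of x^5 is 278/5.

Final answer: 278/5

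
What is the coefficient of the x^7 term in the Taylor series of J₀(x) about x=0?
Expand to order 7: J₀(x) = -x^6/2304 + x^4/64 - x^2/4 + 1 + O(x^8).
The coefficient of x^7 is 0.

Final answer: 0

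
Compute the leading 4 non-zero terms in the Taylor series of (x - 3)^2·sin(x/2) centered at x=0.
x^4/8 + 5·x^3/16 - 3·x^2 + 9·x/2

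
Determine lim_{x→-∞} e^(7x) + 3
Evaluate the dominant behaviour as x → -∞; each term tends to a finite value or vanishes.
Limit = 3.

Final answer: 3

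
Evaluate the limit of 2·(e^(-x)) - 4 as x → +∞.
Evaluate the dominant behaviour as x → +∞; each term tends to a finite value or vanishes.
Limit = -4.

Final answer: -4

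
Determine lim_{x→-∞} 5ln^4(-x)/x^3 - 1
The quotient is an ∞/∞ indeterminate form as x → -∞.
Compare growth rates of the dominant terms (exponentials ≫ polynomials ≫ logarithms), or apply L'Hôpital's rule; the quotient → 0.
Adding the constant: 0 - 1 = -1. Limit = -1.

Final answer: -1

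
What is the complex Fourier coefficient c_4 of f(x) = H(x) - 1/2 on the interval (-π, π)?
Compute the real Fourier coefficients first: a_4 = 0, b_4 = 0.
Then c_4 = (a_4 − i·b_4)/2 = 0.

Final answer: 0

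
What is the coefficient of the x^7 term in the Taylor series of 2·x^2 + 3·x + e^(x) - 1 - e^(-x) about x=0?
Expand to order 7: 2·x^2 + 3·x + e^(x) - 1 - e^(-x) = x^7/2520 + x^5/60 + x^3/3 + 2·x^2 + 5·x - 1 + O(x^8).
The coefficient of x^7 is 1/2520.

Final answer: 1/2520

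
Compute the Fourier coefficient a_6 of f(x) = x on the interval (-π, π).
a_6 = (1/π) ∫_{-π}^{π} f(x)·cos(6x) dx.
Evaluate the integral (use parity and integration by parts as needed): a_6 = 0.

Final answer: 0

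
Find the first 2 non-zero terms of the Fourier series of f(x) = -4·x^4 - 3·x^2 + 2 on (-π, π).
(-180 + 32·π^2)·cos(x) - 4·π^4/5 - π^2 + 2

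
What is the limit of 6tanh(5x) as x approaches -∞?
Evaluate the dominant behaviour as x → -∞; each term tends to a finite value or vanishes.
Limit = -6.

Final answer: -6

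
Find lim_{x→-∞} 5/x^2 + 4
Evaluate the dominant behaviour as x → -∞; each term tends to a finite value or vanishes.
Limit = 4.

Final answer: 4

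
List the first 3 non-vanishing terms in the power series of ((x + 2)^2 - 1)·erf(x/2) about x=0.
3·x^3/(4·√(π)) + 4·x^2/√(π) + 3·x/√(π)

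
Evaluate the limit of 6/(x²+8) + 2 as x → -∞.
Evaluate the dominant behaviour as x → -∞; each term tends to a finite value or vanishes.
Limit = 2.

Final answer: 2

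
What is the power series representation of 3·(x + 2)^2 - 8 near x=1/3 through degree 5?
25/3 + 14·(x - 1/3) + 3·(x - 1/3)^2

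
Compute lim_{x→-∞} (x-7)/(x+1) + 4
Evaluate the dominant behaviour as x → -∞; each term tends to a finite value or vanishes.
Limit = 5.

Final answer: 5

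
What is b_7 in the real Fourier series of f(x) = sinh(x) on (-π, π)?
b_7 = (1/π) ∫_{-π}^{π} f(x)·sin(7x) dx.
Evaluate the integral (use parity and integration by parts as needed): b_7 = 7·sinh(π)/(25·π).

Final answer: 7·sinh(π)/(25·π)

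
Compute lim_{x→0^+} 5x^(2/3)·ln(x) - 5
The product is a 0·∞ indeterminate form at x → 0⁺.
Rewrite the product as 5·ln(x) / x^(-2/3) and apply L'Hôpital, or use the standard hierarchy x^(-2/3) ≫ |ln x| as x → 0⁺.
The indeterminate product → 0, so the limit = -5.

Final answer: -5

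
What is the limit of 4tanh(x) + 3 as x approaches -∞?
Evaluate the dominant behaviour as x → -∞; each term tends to a finite value or vanishes.
Limit = -1.

Final answer: -1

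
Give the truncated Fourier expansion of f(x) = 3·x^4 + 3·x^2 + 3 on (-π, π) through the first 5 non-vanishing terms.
(132 - 24·π^2)·cos(x) + (-6 + 6·π^2)·cos(2·x) + (4/9 - 8·π^2/3)·cos(3·x) + (3/16 + 3·π^2/2)·cos(4·x) + 3 + π^2 + 3·π^4/5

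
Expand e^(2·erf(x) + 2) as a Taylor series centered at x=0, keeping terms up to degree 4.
x^4·(-16·e^(2)/(3·π) + 32·e^(2)/(3·π^2)) + x^3·(-4·e^(2)/(3·√(π)) + 32·e^(2)/(3·π^(3/2))) + 8·x^2·e^(2)/π + 4·x·e^(2)/√(π) + e^(2)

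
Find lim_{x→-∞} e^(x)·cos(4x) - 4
Evaluate the dominant behaviour as x → -∞; each term tends to a finite value or vanishes.
Limit = -4.

Final answer: -4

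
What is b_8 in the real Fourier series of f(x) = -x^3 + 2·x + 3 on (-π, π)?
b_8 = (1/π) ∫_{-π}^{π} f(x)·sin(8x) dx.
Evaluate the integral (use parity and integration by parts as needed): b_8 = -67/128 + π^2/4.

Final answer: -67/128 + π^2/4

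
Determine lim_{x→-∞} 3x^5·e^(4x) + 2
The product is a 0·∞ indeterminate form at x → -∞.
Rewrite the product as 3x^5 / e^(-4x) (an ∞/∞ form) and apply L'Hôpital, or use the standard hierarchy e^(4|x|) ≫ |x^5| as x → -∞.
The indeterminate product → 0, so the limit = 2.

Final answer: 2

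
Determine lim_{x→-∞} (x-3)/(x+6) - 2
Evaluate the dominant behaviour as x → -∞; each term tends to a finite value or vanishes.
Limit = -1.

Final answer: -1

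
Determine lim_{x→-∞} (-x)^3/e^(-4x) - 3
The quotient is an ∞/∞ indeterminate form as x → -∞.
Compare growth rates of the dominant terms (exponentials ≫ polynomials ≫ logarithms), or apply L'Hôpital's rule; the quotient → 0.
Adding the constant: 0 - 3 = -3. Limit = -3.

Final answer: -3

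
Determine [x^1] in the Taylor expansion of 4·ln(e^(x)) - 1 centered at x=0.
Expand to order 1: 4·ln(e^(x)) - 1 = 4·x - 1 + O(x^2).
The coefficient of x^1 is 4.

Final answer: 4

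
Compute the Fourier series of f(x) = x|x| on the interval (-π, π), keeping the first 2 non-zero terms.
(-8 + 2·π^2)·sin(x)/π - π·sin(2·x)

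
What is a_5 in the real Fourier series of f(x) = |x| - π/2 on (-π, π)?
a_5 = (1/π) ∫_{-π}^{π} f(x)·cos(5x) dx.
Evaluate the integral (use parity and integration by parts as needed): a_5 = -4/(25·π).

Final answer: -4/(25·π)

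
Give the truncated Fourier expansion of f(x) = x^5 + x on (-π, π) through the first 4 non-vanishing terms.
(-40·π^2 + 2·π^4 + 242)·sin(x) + (-π^4 - 17/2 + 5·π^2)·sin(2·x) + (-40·π^2/27 + 134/81 + 2·π^4/3)·sin(3·x) + (-π^4/2 - 47/64 + 5·π^2/8)·sin(4·x)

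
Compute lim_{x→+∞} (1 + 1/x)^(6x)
As x → +∞: write (1 + 1/x)^(6x) = ((1 + 1/x)^x)^6 → (e^1)^6 = e^6.
Limit = e^(6).

Final answer: e^(6)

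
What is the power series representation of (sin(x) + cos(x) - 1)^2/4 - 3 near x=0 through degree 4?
-x^4/48 - x^3/4 + x^2/4 - 3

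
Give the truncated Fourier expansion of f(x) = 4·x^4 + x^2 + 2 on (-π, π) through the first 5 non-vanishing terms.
(188 - 32·π^2)·cos(x) + (-11 + 8·π^2)·cos(2·x) + (52/27 - 32·π^2/9)·cos(3·x) + (-1/2 + 2·π^2)·cos(4·x) + 2 + π^2/3 + 4·π^4/5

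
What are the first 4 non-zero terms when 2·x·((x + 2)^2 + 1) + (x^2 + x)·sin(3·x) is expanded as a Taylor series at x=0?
-9·x^4/2 + 5·x^3 + 11·x^2 + 10·x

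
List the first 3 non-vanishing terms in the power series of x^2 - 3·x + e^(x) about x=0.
3·x^2/2 - 2·x + 1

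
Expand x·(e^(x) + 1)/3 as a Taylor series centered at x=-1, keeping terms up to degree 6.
(-e - 1)·e^(-1)/3 + (x + 1)/3 + e^(-1)·(x + 1)^2/6 + e^(-1)·(x + 1)^3/9 + e^(-1)·(x + 1)^4/24 + e^(-1)·(x + 1)^5/90 + e^(-1)·(x + 1)^6/432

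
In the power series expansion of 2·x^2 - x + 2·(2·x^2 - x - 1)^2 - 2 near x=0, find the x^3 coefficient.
Expand to order 3: 2·x^2 - x + 2·(2·x^2 - x - 1)^2 - 2 = -8·x^3 - 4·x^2 + 3·x + O(x^4).
The coefficient of x^3 is -8.

Final answer: -8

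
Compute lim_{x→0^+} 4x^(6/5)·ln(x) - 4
The product is a 0·∞ indeterminate form at x → 0⁺.
Rewrite the product as 4·ln(x) / x^(-6/5) and apply L'Hôpital, or use the standard hierarchy x^(-6/5) ≫ |ln x| as x → 0⁺.
The indeterminate product → 0, so the limit = -4.

Final answer: -4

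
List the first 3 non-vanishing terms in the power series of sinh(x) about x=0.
x^5/120 + x^3/6 + x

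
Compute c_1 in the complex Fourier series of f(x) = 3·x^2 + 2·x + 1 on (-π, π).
Compute the real Fourier coefficients first: a_1 = -12, b_1 = 4.
Then c_1 = (a_1 − i·b_1)/2 = -6 - 2·i.

Final answer: -6 - 2·i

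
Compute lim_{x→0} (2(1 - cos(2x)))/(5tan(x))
Both numerator and denominator → 0 as x → 0; this is a 0/0 indeterminate form.
Expand each to leading order near x = 0: numerator ~ 4·x^2, denominator ~ 5·x.
The limit of the ratio is 0.

Final answer: 0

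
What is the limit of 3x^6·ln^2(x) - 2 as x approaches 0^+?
The product is a 0·∞ indeterminate form at x → 0⁺.
Rewrite the product as 3·ln^2(x) / x^(-6) and apply L'Hôpital, or use the standard hierarchy x^(-6) ≫ |ln x|^2 as x → 0⁺.
The indeterminate product → 0, so the limit = -2.

Final answer: -2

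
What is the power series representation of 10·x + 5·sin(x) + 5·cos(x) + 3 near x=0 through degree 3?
-5·x^3/6 - 5·x^2/2 + 15·x + 8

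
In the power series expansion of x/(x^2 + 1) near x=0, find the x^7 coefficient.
Expand to order 7: x/(x^2 + 1) = -x^7 + x^5 - x^3 + x + O(x^8).
The coefficient of x^7 is -1.

Final answer: -1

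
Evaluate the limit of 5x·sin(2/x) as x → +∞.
As x → +∞: let u = 2/x → 0⁺; then 5·x·sin(2/x) = 5·2·sin(u)/u → 5·2·1 = 10.
Limit = 10.

Final answer: 10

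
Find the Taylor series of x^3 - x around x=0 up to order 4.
x^3 - x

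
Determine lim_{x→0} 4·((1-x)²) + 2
Direct substitution at x = 0 gives 6.

Final answer: 6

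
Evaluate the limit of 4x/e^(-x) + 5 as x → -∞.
The quotient is an ∞/∞ indeterminate form as x → -∞.
Compare growth rates of the dominant terms (exponentials ≫ polynomials ≫ logarithms), or apply L'Hôpital's rule; the quotient → 0.
Adding the constant: 0 + 5 = 5. Limit = 5.

Final answer: 5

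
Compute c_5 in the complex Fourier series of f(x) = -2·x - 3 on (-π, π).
Compute the real Fourier coefficients first: a_5 = 0, b_5 = -4/5.
Then c_5 = (a_5 − i·b_5)/2 = 2·i/5.

Final answer: 2·i/5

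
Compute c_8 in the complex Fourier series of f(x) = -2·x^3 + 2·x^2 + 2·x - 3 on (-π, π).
Compute the real Fourier coefficients first: a_8 = 1/8, b_8 = -35/64 + π^2/2.
Then c_8 = (a_8 − i·b_8)/2 = 1/16 - i·π^2/4 + 35·i/128.

Final answer: 1/16 - i·π^2/4 + 35·i/128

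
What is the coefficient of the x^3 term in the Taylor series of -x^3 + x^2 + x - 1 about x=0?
Expand to order 3: -x^3 + x^2 + x - 1 = -x^3 + x^2 + x - 1 + O(x^4).
The coefficient of x^3 is -1.

Final answer: -1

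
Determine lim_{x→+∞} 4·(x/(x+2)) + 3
Evaluate the dominant behaviour as x → +∞; each term tends to a finite value or vanishes.
Limit = 7.

Final answer: 7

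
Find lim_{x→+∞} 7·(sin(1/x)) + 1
Evaluate the dominant behaviour as x → +∞; each term tends to a finite value or vanishes.
Limit = 1.

Final answer: 1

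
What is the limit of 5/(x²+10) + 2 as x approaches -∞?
Evaluate the dominant behaviour as x → -∞; each term tends to a finite value or vanishes.
Limit = 2.

Final answer: 2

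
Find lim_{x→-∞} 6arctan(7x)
Evaluate the dominant behaviour as x → -∞; each term tends to a finite value or vanishes.
Limit = -3·π.

Final answer: -3·π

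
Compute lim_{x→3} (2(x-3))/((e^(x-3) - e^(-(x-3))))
Both numerator and denominator → 0 as x → 3; this is a 0/0 indeterminate form.
Expand each to leading order near x = 3: numerator ~ 2·(x - 3), denominator ~ 2·(x - 3).
The limit of the ratio is 1.

Final answer: 1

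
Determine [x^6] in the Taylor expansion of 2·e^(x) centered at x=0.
Expand to order 6: 2·e^(x) = x^6/360 + x^5/60 + x^4/12 + x^3/3 + x^2 + 2·x + 2 + O(x^7).
The coefficient of x^6 is 1/360.

Final answer: 1/360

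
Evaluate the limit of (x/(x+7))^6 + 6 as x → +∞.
As x → +∞: x/(x+7) = 1/(1 + 7/x) → 1, and the 6th power of a limit-1 base also → 1; with the additive constant, 1 + 6 = 7.
Limit = 7.

Final answer: 7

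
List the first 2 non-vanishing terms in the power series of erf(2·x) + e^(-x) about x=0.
x·(-1 + 4/√(π)) + 1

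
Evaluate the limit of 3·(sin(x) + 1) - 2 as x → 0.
Direct substitution at x = 0 gives 1.

Final answer: 1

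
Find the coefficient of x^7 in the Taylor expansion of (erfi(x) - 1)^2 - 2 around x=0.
Expand to order 7: (erfi(x) - 1)^2 - 2 = -2·x^7/(21·√(π)) + 56·x^6/(45·π) - 2·x^5/(5·√(π)) + 8·x^4/(3·π) - 4·x^3/(3·√(π)) + 4·x^2/π - 4·x/√(π) - 1 + O(x^8).
The coefficient of x^7 is -2/(21·√(π)).

Final answer: -2/(21·√(π))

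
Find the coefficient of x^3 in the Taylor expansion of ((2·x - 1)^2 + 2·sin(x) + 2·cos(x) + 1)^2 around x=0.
Expand to order 3: ((2·x - 1)^2 + 2·sin(x) + 2·cos(x) + 1)^2 = -44·x^3/3 + 28·x^2 - 16·x + 16 + O(x^4).
The coefficient of x^3 is -44/3.

Final answer: -44/3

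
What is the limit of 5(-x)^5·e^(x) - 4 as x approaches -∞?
The product is a 0·∞ indeterminate form at x → -∞.
Rewrite the product as 5(-x)^5 / e^(-x) (an ∞/∞ form) and apply L'Hôpital, or use the standard hierarchy e^(|x|) ≫ |(-x)^5| as x → -∞.
The indeterminate product → 0, so the limit = -4.

Final answer: -4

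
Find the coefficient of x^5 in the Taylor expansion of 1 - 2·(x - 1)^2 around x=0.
Expand to order 5: 1 - 2·(x - 1)^2 = -2·x^2 + 4·x - 1 + O(x^6).
The coefficient of x^5 is 0.

Final answer: 0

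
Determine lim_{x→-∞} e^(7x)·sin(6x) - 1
Evaluate the dominant behaviour as x → -∞; each term tends to a finite value or vanishes.
Limit = -1.

Final answer: -1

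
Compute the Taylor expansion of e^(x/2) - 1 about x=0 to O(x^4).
x^3/48 + x^2/8 + x/2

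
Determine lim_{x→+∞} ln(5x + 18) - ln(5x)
This is an ∞ − ∞ indeterminate form.
Combine the logarithms: ln(5x+18) − ln(5x) = ln((5x+18)/(5x)) = ln(1 + 18/(5x)) → ln(1) = 0.
Limit = 0.

Final answer: 0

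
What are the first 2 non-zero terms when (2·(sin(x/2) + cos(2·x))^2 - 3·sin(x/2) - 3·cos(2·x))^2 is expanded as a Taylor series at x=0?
1 - x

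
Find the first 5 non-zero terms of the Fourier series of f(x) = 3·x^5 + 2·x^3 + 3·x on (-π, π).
(-116·π^2 + 6·π^4 + 702)·sin(x) + (-3·π^4 - 45/2 + 13·π^2)·sin(2·x) + (-28·π^2/9 + 110/27 + 2·π^4)·sin(3·x) + (-3·π^4/2 - 117/64 + 7·π^2/8)·sin(4·x) + (-4·π^2/25 + 774/625 + 6·π^4/5)·sin(5·x)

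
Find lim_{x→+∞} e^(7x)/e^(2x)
This is an ∞/∞ indeterminate form as x → +∞.
Rewrite e^(7x)/e^(2x) = e^((7−2)x) = e^(5x); the exponent coefficient is 5 > 0 so e^(5x) → ∞.
Limit = ∞.

Final answer: ∞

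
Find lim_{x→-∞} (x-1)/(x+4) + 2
Evaluate the dominant behaviour as x → -∞; each term tends to a finite value or vanishes.
Limit = 3.

Final answer: 3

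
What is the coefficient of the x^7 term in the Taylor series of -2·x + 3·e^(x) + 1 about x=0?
Expand to order 7: -2·x + 3·e^(x) + 1 = x^7/1680 + x^6/240 + x^5/40 + x^4/8 + x^3/2 + 3·x^2/2 + x + 4 + O(x^8).
The coefficient of x^7 is 1/1680.

Final answer: 1/1680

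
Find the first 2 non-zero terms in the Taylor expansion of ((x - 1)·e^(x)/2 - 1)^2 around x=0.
9/4 - 3·x^2/4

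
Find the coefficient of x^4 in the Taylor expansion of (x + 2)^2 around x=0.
Expand to order 4: (x + 2)^2 = x^2 + 4·x + 4 + O(x^5).
The coefficient of x^4 is 0.

Final answer: 0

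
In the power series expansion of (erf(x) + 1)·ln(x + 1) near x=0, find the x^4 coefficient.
Expand to order 4: (erf(x) + 1)·ln(x + 1) = -x^4/4 + x^3·(1/3 - 1/√(π)) + x^2·(-1/2 + 2/√(π)) + x + O(x^5).
The coefficient of x^4 is -1/4.

Final answer: -1/4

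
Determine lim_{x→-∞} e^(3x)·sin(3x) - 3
Evaluate the dominant behaviour as x → -∞; each term tends to a finite value or vanishes.
Limit = -3.

Final answer: -3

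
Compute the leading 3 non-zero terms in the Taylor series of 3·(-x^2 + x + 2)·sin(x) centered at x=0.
-4·x^3 + 3·x^2 + 6·x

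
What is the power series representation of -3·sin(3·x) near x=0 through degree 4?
27·x^3/2 - 9·x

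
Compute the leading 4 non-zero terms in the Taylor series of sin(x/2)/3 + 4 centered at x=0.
x^5/11520 - x^3/144 + x/6 + 4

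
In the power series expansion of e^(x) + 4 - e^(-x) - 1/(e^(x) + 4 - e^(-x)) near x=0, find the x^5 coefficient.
Expand to order 5: e^(x) + 4 - e^(-x) - 1/(e^(x) + 4 - e^(-x)) = 79·x^5/1920 - 7·x^4/192 + 37·x^3/96 - x^2/16 + 17·x/8 + 15/4 + O(x^6).
The coefficient of x^5 is 79/1920.

Final answer: 79/1920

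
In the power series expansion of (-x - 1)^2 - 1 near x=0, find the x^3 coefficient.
Expand to order 3: (-x - 1)^2 - 1 = x^2 + 2·x + O(x^4).
The coefficient of x^3 is 0.

Final answer: 0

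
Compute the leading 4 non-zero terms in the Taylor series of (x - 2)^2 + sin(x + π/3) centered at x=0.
-x^3/12 + x^2·(1 - √(3)/4) - 7·x/2 + √(3)/2 + 4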